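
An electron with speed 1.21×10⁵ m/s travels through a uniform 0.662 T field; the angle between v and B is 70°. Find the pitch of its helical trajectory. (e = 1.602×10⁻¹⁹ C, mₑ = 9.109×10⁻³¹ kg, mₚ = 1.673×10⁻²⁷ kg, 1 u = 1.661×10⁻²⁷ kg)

v∥ = v cosθ = 1.21×10⁵·cos70° ≈ 4.138×10⁴ m/s.
T = 2πm/(|q|B) = 2π(9.109×10⁻³¹)/((1.602×10⁻¹⁹)(0.662)) ≈ 5.397×10⁻¹¹ s.
pitch = v∥ T = (4.138×10⁴)(5.397×10⁻¹¹) ≈ 2.23×10⁻⁶ m.

p ≈ 2.23×10⁻⁶ m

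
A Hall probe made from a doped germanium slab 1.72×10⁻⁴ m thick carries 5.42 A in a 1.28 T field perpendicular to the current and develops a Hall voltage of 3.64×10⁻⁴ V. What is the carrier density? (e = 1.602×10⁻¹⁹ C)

From V_H = IB/(n e t), n = IB/(V_H e t).
n = (5.42)(1.28)/((3.64×10⁻⁴)(1.602×10⁻¹⁹)(1.72×10⁻⁴)) ≈ 6.92×10²⁶ m⁻³.

n ≈ 6.92×10²⁶ m⁻³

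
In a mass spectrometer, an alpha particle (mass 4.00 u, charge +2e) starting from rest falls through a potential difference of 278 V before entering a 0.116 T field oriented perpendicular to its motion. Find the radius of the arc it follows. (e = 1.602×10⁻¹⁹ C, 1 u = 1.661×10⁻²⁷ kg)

Acceleration: |q|V = ½mv² ⇒ v = √(2|q|V/m) = √(2·3.204×10⁻¹⁹·278/6.644×10⁻²⁷) ≈ 1.637×10⁵ m/s.
In the field: r = mv/(|q|B) = (6.644×10⁻²⁷)(1.637×10⁵)/((3.204×10⁻¹⁹)(0.116)) ≈ 0.0293 m.

r ≈ 0.0293 m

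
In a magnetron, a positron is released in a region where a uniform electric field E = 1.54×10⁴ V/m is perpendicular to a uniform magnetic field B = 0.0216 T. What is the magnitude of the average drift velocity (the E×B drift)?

The steady drift has the magnetic force balancing the electric force, so v_d = E/B.
v_d = 1.54×10⁴/0.0216 = 7.13×10⁵ m/s.

v_d ≈ 7.13×10⁵ m/s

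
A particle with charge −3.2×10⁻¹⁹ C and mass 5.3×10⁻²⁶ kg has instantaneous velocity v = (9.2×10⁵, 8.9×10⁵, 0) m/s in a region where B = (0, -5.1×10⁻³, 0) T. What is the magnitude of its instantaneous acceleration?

|a| ≈ 2.83×10¹⁰ m/s²

v×B = (0, 0, -4690) N/C.
F = q v×B = (−3.2×10⁻¹⁹ C)·(0, 0, -4690) = (0, 0, 1.50×10⁻¹⁵) N.
|a| = |F|/m = 1.501×10⁻¹⁵/5.3×10⁻²⁶ ≈ 2.83×10¹⁰ m/s².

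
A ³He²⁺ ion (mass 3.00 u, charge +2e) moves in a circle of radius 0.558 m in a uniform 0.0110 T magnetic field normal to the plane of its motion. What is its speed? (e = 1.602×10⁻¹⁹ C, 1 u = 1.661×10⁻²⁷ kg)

v ≈ 3.95×10⁵ m/s

From |q|vB = mv²/r, v = |q|Br/m.
v = (3.204×10⁻¹⁹)(0.0110)(0.558)/4.983×10⁻²⁷ ≈ 3.95×10⁵ m/s.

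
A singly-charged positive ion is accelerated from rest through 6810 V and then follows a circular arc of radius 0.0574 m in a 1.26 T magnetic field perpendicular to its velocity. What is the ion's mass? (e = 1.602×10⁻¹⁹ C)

m ≈ 6.15×10⁻²⁶ kg

Combine |q|V = ½mv² and r = mv/(|q|B): eliminate v to get m = qB²r²/(2V).
m = (1.602×10⁻¹⁹)(1.26)²(0.0574)²/(2·6810) ≈ 6.15×10⁻²⁶ kg.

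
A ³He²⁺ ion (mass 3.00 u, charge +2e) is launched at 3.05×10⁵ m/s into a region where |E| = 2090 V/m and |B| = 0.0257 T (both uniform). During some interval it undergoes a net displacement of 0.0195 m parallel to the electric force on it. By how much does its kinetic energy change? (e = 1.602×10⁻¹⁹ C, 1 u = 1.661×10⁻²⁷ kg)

The magnetic force is always ⟂ v and does no work; only the electric force changes KE.
ΔKE = F_E · d = |q|E d = (3.204×10⁻¹⁹)(2090)(0.0195) ≈ 1.31×10⁻¹⁷ J.

ΔKE ≈ 1.31×10⁻¹⁷ J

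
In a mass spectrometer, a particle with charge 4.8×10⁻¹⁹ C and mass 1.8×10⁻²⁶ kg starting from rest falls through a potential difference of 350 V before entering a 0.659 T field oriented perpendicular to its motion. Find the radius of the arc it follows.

r ≈ 7.77×10⁻³ m

Acceleration: |q|V = ½mv² ⇒ v = √(2|q|V/m) = √(2·4.8×10⁻¹⁹·350/1.8×10⁻²⁶) ≈ 1.366×10⁵ m/s.
In the field: r = mv/(|q|B) = (1.8×10⁻²⁶)(1.366×10⁵)/((4.8×10⁻¹⁹)(0.659)) ≈ 7.77×10⁻³ m.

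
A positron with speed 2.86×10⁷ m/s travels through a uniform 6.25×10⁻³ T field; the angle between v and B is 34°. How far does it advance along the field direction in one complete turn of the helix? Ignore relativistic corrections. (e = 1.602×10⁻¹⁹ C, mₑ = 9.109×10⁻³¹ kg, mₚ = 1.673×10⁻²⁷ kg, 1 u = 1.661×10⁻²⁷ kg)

p ≈ 0.136 m

v∥ = v cosθ = 2.86×10⁷·cos34° ≈ 2.371×10⁷ m/s.
T = 2πm/(|q|B) = 2π(9.109×10⁻³¹)/((1.602×10⁻¹⁹)(6.25×10⁻³)) ≈ 5.716×10⁻⁹ s.
pitch = v∥ T = (2.371×10⁷)(5.716×10⁻⁹) ≈ 0.136 m.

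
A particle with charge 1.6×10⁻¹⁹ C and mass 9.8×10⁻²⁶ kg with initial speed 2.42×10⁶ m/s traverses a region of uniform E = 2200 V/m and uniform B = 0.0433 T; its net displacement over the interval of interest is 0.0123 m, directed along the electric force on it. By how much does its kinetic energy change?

ΔKE ≈ 4.33×10⁻¹⁸ J

The magnetic force is always ⟂ v and does no work; only the electric force changes KE.
ΔKE = F_E · d = |q|E d = (1.6×10⁻¹⁹)(2200)(0.0123) ≈ 4.33×10⁻¹⁸ J.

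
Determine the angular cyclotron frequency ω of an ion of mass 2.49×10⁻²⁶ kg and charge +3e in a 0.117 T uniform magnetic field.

ω = |q|B/m.
ω = (4.806×10⁻¹⁹)(0.117)/2.49×10⁻²⁶ ≈ 2.26×10⁶ rad/s.

ω ≈ 2.26×10⁶ rad/s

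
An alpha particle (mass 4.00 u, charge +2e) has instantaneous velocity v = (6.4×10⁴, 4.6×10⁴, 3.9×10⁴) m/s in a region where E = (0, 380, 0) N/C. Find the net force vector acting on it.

Only an electric field acts, so F = qE = (3.204×10⁻¹⁹ C)·(0, 380, 0) = (0, 1.22×10⁻¹⁶, 0) N.

F ≈ (0, 1.22×10⁻¹⁶, 0) N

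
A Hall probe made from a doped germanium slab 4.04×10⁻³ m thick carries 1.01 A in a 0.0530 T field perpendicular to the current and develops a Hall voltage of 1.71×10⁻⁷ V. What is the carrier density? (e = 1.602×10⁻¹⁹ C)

n ≈ 4.84×10²⁶ m⁻³

From V_H = IB/(n e t), n = IB/(V_H e t).
n = (1.01)(0.0530)/((1.71×10⁻⁷)(1.602×10⁻¹⁹)(4.04×10⁻³)) ≈ 4.84×10²⁶ m⁻³.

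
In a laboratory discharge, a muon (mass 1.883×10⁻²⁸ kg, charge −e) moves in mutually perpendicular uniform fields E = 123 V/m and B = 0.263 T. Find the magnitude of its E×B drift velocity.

v_d ≈ 468 m/s

In crossed fields the guiding centre drifts at v_d = |E×B|/B² = E/B, independent of charge and mass.
v_d = 123/0.263 = 468 m/s.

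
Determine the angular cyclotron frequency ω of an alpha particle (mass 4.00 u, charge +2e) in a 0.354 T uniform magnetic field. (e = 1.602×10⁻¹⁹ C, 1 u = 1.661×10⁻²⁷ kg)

ω ≈ 1.71×10⁷ rad/s

ω = |q|B/m.
ω = (3.204×10⁻¹⁹)(0.354)/6.644×10⁻²⁷ ≈ 1.71×10⁷ rad/s.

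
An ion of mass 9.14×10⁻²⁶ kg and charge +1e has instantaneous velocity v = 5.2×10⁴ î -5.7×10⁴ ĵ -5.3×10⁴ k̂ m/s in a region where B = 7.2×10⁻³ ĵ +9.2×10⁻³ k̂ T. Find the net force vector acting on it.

v×B = (-143, -478, 374) N/C.
F = q v×B = (1.602×10⁻¹⁹ C)·(-143, -478, 374) = (-2.29×10⁻¹⁷, -7.66×10⁻¹⁷, 6.00×10⁻¹⁷) N.

F ≈ (-2.29×10⁻¹⁷, -7.66×10⁻¹⁷, 6.00×10⁻¹⁷) N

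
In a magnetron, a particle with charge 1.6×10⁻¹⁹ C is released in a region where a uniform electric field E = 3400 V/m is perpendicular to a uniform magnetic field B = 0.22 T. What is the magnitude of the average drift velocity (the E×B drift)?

v_d ≈ 1.5×10⁴ m/s

The steady drift has the magnetic force balancing the electric force, so v_d = E/B.
v_d = 3400/0.22 = 1.5×10⁴ m/s.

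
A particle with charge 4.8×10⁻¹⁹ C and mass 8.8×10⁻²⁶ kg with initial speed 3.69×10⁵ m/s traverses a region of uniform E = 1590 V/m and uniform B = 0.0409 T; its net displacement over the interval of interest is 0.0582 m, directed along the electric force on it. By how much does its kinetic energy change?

The magnetic force is always ⟂ v and does no work; only the electric force changes KE.
ΔKE = F_E · d = |q|E d = (4.8×10⁻¹⁹)(1590)(0.0582) ≈ 4.44×10⁻¹⁷ J.

ΔKE ≈ 4.44×10⁻¹⁷ J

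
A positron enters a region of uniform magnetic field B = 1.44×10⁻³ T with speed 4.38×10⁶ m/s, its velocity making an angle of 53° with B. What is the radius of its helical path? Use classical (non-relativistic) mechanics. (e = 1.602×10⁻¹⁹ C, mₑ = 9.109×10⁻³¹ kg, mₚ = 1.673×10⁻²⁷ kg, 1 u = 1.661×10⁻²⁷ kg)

v⊥ = v sinθ = 4.38×10⁶·sin53° ≈ 3.498×10⁶ m/s.
r = m v⊥/(|q|B) = (9.109×10⁻³¹)(3.498×10⁶)/((1.602×10⁻¹⁹)(1.44×10⁻³)) ≈ 0.0138 m.

r ≈ 0.0138 m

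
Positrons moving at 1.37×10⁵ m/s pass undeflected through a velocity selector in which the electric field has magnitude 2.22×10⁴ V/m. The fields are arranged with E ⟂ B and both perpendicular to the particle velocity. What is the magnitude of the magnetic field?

Balance of forces in the selector: qE = qvB ⇒ B = E/v.
B = 2.22×10⁴/1.37×10⁵ = 0.162 T.

B = 0.162 T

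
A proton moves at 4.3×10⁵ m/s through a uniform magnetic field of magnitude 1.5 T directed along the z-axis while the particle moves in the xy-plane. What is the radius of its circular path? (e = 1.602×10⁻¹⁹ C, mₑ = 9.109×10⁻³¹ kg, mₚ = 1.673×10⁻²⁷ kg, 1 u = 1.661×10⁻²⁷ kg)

r ≈ 3.0×10⁻³ m

The magnetic force provides the centripetal force: |q|vB = mv²/r.
r = mv/(|q|B) = (1.673×10⁻²⁷)(4.3×10⁵)/((1.602×10⁻¹⁹)(1.5)) ≈ 3.0×10⁻³ m.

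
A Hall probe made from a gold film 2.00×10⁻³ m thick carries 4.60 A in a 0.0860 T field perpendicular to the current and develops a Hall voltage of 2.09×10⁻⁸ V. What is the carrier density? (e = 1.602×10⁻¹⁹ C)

From V_H = IB/(n e t), n = IB/(V_H e t).
n = (4.60)(0.0860)/((2.09×10⁻⁸)(1.602×10⁻¹⁹)(2.00×10⁻³)) ≈ 5.91×10²⁸ m⁻³.

n ≈ 5.91×10²⁸ m⁻³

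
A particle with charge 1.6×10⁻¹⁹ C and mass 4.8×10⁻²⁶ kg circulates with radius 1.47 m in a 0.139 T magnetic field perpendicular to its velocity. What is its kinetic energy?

KE ≈ 6.95×10⁴ eV

v = |q|Br/m, then KE = ½mv² = (qBr)²/(2m).
v = (1.6×10⁻¹⁹)(0.139)(1.47)/4.8×10⁻²⁶ ≈ 6.811×10⁵ m/s.
KE = ½(4.8×10⁻²⁶)(6.811×10⁵)² ≈ 1.11×10⁻¹⁴ J = 6.95×10⁴ eV.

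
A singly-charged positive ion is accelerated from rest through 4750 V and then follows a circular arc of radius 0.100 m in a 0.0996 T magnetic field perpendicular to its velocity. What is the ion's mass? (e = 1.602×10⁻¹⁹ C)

Combine |q|V = ½mv² and r = mv/(|q|B): eliminate v to get m = qB²r²/(2V).
m = (1.602×10⁻¹⁹)(0.0996)²(0.100)²/(2·4750) ≈ 1.67×10⁻²⁷ kg.

m ≈ 1.67×10⁻²⁷ kg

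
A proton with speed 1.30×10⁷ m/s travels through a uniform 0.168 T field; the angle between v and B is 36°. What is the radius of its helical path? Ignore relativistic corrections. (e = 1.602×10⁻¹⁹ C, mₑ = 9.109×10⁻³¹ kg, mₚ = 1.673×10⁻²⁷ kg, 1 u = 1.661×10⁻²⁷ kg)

v⊥ = v sinθ = 1.30×10⁷·sin36° ≈ 7.641×10⁶ m/s.
r = m v⊥/(|q|B) = (1.673×10⁻²⁷)(7.641×10⁶)/((1.602×10⁻¹⁹)(0.168)) ≈ 0.475 m.

r ≈ 0.475 m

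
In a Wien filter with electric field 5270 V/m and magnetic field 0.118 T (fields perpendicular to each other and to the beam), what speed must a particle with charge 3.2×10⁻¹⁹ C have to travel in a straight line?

Straight-line motion ⇒ electric and magnetic forces cancel, so E = vB.
v = E/B = 5270/0.118 = 4.47×10⁴ m/s.

v = 4.47×10⁴ m/s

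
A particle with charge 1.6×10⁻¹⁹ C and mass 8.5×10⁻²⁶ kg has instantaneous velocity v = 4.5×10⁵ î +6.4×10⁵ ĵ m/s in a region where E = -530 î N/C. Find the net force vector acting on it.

Only an electric field acts, so F = qE = (1.6×10⁻¹⁹ C)·(-530, 0, 0) = (-8.48×10⁻¹⁷, 0, 0) N.

F ≈ (-8.48×10⁻¹⁷, 0, 0) N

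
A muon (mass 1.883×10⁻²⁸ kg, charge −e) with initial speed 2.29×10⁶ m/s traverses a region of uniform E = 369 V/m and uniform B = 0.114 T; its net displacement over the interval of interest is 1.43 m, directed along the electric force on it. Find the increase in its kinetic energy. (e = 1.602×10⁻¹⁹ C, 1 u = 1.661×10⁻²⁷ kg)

ΔKE ≈ 8.45×10⁻¹⁷ J

The magnetic force is always ⟂ v and does no work; only the electric force changes KE.
ΔKE = F_E · d = |q|E d = (1.602×10⁻¹⁹)(369)(1.43) ≈ 8.45×10⁻¹⁷ J.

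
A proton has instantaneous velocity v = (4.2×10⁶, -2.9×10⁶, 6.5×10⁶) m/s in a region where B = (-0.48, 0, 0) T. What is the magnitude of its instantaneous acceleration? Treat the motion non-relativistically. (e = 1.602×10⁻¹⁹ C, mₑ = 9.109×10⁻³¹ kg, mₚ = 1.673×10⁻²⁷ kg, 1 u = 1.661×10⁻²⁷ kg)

|a| ≈ 3.27×10¹⁴ m/s²

v×B = (0, -3.12×10⁶, -1.39×10⁶) N/C.
F = q v×B = (1.602×10⁻¹⁹ C)·(0, -3.12×10⁶, -1.39×10⁶) = (0, -5.00×10⁻¹³, -2.23×10⁻¹³) N.
|a| = |F|/m = 5.473×10⁻¹³/1.673×10⁻²⁷ ≈ 3.27×10¹⁴ m/s².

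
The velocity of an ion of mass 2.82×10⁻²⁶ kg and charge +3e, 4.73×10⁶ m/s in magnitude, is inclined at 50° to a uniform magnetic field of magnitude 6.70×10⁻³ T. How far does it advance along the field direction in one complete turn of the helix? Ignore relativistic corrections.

v∥ = v cosθ = 4.73×10⁶·cos50° ≈ 3.040×10⁶ m/s.
T = 2πm/(|q|B) = 2π(2.82×10⁻²⁶)/((4.806×10⁻¹⁹)(6.70×10⁻³)) ≈ 5.503×10⁻⁵ s.
pitch = v∥ T = (3.040×10⁶)(5.503×10⁻⁵) ≈ 167 m.

p ≈ 167 m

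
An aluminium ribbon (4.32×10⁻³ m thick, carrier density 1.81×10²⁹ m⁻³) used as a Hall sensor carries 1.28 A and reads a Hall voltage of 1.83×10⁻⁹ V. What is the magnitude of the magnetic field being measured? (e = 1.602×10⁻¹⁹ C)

From V_H = IB/(n e t), B = V_H n e t / I.
B = (1.83×10⁻⁹)(1.81×10²⁹)(1.602×10⁻¹⁹)(4.32×10⁻³)/1.28 ≈ 0.179 T.

B ≈ 0.179 T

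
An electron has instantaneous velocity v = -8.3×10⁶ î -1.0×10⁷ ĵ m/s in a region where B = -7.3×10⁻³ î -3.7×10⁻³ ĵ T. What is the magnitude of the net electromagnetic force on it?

|F| ≈ 6.77×10⁻¹⁵ N

v×B = (0, 0, -4.23×10⁴) N/C.
F = q v×B = (−1.602×10⁻¹⁹ C)·(0, 0, -4.23×10⁴) = (0, 0, 6.77×10⁻¹⁵) N.
|F| = 6.77×10⁻¹⁵ N.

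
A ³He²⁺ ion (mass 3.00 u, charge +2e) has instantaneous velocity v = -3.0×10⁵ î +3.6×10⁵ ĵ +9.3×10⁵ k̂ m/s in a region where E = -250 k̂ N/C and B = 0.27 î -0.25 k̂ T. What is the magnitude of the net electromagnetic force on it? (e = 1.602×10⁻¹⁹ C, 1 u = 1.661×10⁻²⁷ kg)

|F| ≈ 7.06×10⁻¹⁴ N

v×B = (-9.00×10⁴, 1.76×10⁵, -9.72×10⁴) N/C.
E + v×B = (-9.00×10⁴, 1.76×10⁵, -9.74×10⁴) N/C.
F = q(E + v×B) = (3.204×10⁻¹⁹ C)·(-9.00×10⁴, 1.76×10⁵, -9.74×10⁴) = (-2.88×10⁻¹⁴, 5.64×10⁻¹⁴, -3.12×10⁻¹⁴) N.
|F| = 7.06×10⁻¹⁴ N.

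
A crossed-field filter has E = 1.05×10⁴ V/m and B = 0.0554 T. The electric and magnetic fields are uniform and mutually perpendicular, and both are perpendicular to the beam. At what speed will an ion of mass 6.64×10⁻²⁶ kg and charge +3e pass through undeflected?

Straight-line motion ⇒ electric and magnetic forces cancel, so E = vB.
v = E/B = 1.05×10⁴/0.0554 = 1.90×10⁵ m/s.

v = 1.90×10⁵ m/s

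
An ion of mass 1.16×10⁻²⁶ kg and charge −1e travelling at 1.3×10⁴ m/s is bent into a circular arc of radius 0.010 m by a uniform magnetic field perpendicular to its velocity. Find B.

B ≈ 0.094 T

From |q|vB = mv²/r, B = mv/(|q|r).
B = (1.16×10⁻²⁶)(1.3×10⁴)/((1.602×10⁻¹⁹)(0.010)) ≈ 0.094 T.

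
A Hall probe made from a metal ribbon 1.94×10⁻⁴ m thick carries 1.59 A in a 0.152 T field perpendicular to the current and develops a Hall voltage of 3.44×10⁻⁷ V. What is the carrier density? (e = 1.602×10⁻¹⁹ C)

n ≈ 2.26×10²⁸ m⁻³

From V_H = IB/(n e t), n = IB/(V_H e t).
n = (1.59)(0.152)/((3.44×10⁻⁷)(1.602×10⁻¹⁹)(1.94×10⁻⁴)) ≈ 2.26×10²⁸ m⁻³.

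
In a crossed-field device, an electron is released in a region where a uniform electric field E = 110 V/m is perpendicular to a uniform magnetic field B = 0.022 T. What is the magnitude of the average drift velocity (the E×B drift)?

v_d ≈ 5000 m/s

In crossed fields the guiding centre drifts at v_d = |E×B|/B² = E/B, independent of charge and mass.
v_d = 110/0.022 = 5000 m/s.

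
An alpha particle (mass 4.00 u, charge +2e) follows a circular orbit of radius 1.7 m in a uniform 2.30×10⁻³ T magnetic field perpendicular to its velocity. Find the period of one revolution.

The cyclotron period depends only on m, q, B: T = 2πm/(|q|B).
T = 2π(6.644×10⁻²⁷)/((3.204×10⁻¹⁹)(2.30×10⁻³)) ≈ 5.66×10⁻⁵ s.

T ≈ 5.66×10⁻⁵ s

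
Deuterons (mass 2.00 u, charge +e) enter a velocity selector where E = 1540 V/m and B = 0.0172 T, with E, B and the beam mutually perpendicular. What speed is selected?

Straight-line motion ⇒ electric and magnetic forces cancel, so E = vB.
v = E/B = 1540/0.0172 = 8.95×10⁴ m/s.

v = 8.95×10⁴ m/s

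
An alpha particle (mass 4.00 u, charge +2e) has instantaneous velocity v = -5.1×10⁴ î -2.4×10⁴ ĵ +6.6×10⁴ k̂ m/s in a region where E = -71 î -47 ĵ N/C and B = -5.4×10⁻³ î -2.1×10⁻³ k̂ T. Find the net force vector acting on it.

v×B = (50.4, -464, -130) N/C.
E + v×B = (-20.6, -510, -130) N/C.
F = q(E + v×B) = (3.204×10⁻¹⁹ C)·(-20.6, -510, -130) = (-6.60×10⁻¹⁸, -1.64×10⁻¹⁶, -4.15×10⁻¹⁷) N.

F ≈ (-6.60×10⁻¹⁸, -1.64×10⁻¹⁶, -4.15×10⁻¹⁷) N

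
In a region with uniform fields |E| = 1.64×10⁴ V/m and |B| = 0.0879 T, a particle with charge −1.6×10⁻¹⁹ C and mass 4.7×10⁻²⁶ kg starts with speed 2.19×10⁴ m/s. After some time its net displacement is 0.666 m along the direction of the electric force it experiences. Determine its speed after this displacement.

v_f ≈ 2.74×10⁵ m/s

B does no work; ΔKE = |q|E d.
½mv_f² = ½mv₀² + |q|Ed = ½(4.7×10⁻²⁶)(2.19×10⁴)² + (1.6×10⁻¹⁹)(1.64×10⁴)(0.666) ≈ 1.127×10⁻¹⁷ J + 1.748×10⁻¹⁵ J ≈ 1.759×10⁻¹⁵ J.
v_f = √(2·1.759×10⁻¹⁵/4.7×10⁻²⁶) ≈ 2.74×10⁵ m/s.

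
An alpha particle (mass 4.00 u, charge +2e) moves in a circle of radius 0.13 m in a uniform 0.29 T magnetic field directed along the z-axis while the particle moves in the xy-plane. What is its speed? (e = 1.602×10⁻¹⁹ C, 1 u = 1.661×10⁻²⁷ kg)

v ≈ 1.8×10⁶ m/s

From |q|vB = mv²/r, v = |q|Br/m.
v = (3.204×10⁻¹⁹)(0.29)(0.13)/6.644×10⁻²⁷ ≈ 1.8×10⁶ m/s.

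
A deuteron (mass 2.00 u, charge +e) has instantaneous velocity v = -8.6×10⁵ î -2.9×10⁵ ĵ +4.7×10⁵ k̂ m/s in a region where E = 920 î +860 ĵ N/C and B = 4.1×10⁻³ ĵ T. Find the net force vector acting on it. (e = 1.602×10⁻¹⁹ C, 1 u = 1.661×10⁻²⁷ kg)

F ≈ (-1.61×10⁻¹⁶, 1.38×10⁻¹⁶, -5.65×10⁻¹⁶) N

v×B = (-1930, 0, -3530) N/C.
E + v×B = (-1010, 860, -3530) N/C.
F = q(E + v×B) = (1.602×10⁻¹⁹ C)·(-1010, 860, -3530) = (-1.61×10⁻¹⁶, 1.38×10⁻¹⁶, -5.65×10⁻¹⁶) N.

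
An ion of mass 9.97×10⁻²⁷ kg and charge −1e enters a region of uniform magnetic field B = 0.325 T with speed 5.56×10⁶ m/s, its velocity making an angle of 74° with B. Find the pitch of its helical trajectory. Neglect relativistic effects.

v∥ = v cosθ = 5.56×10⁶·cos74° ≈ 1.533×10⁶ m/s.
T = 2πm/(|q|B) = 2π(9.97×10⁻²⁷)/((1.602×10⁻¹⁹)(0.325)) ≈ 1.203×10⁻⁶ s.
pitch = v∥ T = (1.533×10⁶)(1.203×10⁻⁶) ≈ 1.84 m.

p ≈ 1.84 m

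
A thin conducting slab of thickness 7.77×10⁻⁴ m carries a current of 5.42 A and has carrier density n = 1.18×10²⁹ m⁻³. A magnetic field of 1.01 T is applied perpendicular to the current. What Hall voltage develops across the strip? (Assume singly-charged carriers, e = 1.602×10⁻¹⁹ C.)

V_H ≈ 3.73×10⁻⁷ V

V_H = IB/(n e t).
V_H = (5.42)(1.01)/((1.18×10²⁹)(1.602×10⁻¹⁹)(7.77×10⁻⁴)) ≈ 3.73×10⁻⁷ V.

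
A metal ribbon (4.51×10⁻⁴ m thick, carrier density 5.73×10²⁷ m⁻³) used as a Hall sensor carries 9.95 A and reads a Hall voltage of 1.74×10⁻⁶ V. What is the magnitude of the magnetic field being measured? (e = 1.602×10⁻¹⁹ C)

B ≈ 0.0724 T

From V_H = IB/(n e t), B = V_H n e t / I.
B = (1.74×10⁻⁶)(5.73×10²⁷)(1.602×10⁻¹⁹)(4.51×10⁻⁴)/9.95 ≈ 0.0724 T.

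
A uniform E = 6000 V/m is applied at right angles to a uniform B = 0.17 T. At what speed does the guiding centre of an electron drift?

In crossed fields the guiding centre drifts at v_d = |E×B|/B² = E/B, independent of charge and mass.
v_d = 6000/0.17 = 3.5×10⁴ m/s.

v_d ≈ 3.5×10⁴ m/s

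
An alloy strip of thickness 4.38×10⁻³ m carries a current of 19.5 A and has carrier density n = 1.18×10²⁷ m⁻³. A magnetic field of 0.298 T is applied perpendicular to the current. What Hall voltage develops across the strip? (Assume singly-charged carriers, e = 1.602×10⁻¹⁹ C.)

V_H ≈ 7.02×10⁻⁶ V

V_H = IB/(n e t).
V_H = (19.5)(0.298)/((1.18×10²⁷)(1.602×10⁻¹⁹)(4.38×10⁻³)) ≈ 7.02×10⁻⁶ V.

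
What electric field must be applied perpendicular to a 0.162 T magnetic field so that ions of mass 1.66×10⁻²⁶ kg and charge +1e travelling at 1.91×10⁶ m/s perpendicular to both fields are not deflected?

For straight-line motion qE = qvB, so E = vB.
E = 1.91×10⁶ × 0.162 = 3.09×10⁵ V/m.

E = 3.09×10⁵ V/m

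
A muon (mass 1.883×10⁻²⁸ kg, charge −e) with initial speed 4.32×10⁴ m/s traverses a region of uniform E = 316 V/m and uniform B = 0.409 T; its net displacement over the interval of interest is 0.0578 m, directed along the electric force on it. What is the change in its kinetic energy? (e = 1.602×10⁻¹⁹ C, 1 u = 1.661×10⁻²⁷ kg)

The magnetic force is always ⟂ v and does no work; only the electric force changes KE.
ΔKE = F_E · d = |q|E d = (1.602×10⁻¹⁹)(316)(0.0578) ≈ 2.93×10⁻¹⁸ J.

ΔKE ≈ 2.93×10⁻¹⁸ J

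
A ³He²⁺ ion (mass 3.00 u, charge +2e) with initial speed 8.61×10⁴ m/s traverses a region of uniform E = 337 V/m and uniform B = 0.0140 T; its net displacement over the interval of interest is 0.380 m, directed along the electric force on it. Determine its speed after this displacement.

B does no work; ΔKE = |q|E d.
½mv_f² = ½mv₀² + |q|Ed = ½(4.983×10⁻²⁷)(8.61×10⁴)² + (3.204×10⁻¹⁹)(337)(0.380) ≈ 1.847×10⁻¹⁷ J + 4.103×10⁻¹⁷ J ≈ 5.950×10⁻¹⁷ J.
v_f = √(2·5.950×10⁻¹⁷/4.983×10⁻²⁷) ≈ 1.55×10⁵ m/s.

v_f ≈ 1.55×10⁵ m/s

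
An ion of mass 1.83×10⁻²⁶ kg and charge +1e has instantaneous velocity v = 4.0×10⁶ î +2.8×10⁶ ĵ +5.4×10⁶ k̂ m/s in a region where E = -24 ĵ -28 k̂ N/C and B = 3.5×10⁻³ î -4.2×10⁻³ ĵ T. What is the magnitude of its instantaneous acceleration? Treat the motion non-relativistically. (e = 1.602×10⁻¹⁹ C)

v×B = (2.27×10⁴, 1.89×10⁴, -2.66×10⁴) N/C.
E + v×B = (2.27×10⁴, 1.89×10⁴, -2.66×10⁴) N/C.
F = q(E + v×B) = (1.602×10⁻¹⁹ C)·(2.27×10⁴, 1.89×10⁴, -2.66×10⁴) = (3.63×10⁻¹⁵, 3.02×10⁻¹⁵, -4.27×10⁻¹⁵) N.
|a| = |F|/m = 6.367×10⁻¹⁵/1.83×10⁻²⁶ ≈ 3.48×10¹¹ m/s².

|a| ≈ 3.48×10¹¹ m/s²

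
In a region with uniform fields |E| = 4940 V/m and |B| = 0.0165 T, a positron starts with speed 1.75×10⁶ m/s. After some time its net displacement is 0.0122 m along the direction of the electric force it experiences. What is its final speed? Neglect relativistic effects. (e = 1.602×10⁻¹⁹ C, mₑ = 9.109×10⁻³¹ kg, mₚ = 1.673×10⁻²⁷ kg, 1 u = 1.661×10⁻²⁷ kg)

B does no work; ΔKE = |q|E d.
½mv_f² = ½mv₀² + |q|Ed = ½(9.109×10⁻³¹)(1.75×10⁶)² + (1.602×10⁻¹⁹)(4940)(0.0122) ≈ 1.395×10⁻¹⁸ J + 9.655×10⁻¹⁸ J ≈ 1.105×10⁻¹⁷ J.
v_f = √(2·1.105×10⁻¹⁷/9.109×10⁻³¹) ≈ 4.93×10⁶ m/s.

v_f ≈ 4.93×10⁶ m/s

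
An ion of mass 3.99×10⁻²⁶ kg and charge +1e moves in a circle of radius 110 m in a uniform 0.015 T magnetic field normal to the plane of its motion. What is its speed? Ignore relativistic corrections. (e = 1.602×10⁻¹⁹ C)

v ≈ 6.6×10⁶ m/s

From |q|vB = mv²/r, v = |q|Br/m.
v = (1.602×10⁻¹⁹)(0.015)(110)/3.99×10⁻²⁶ ≈ 6.6×10⁶ m/s.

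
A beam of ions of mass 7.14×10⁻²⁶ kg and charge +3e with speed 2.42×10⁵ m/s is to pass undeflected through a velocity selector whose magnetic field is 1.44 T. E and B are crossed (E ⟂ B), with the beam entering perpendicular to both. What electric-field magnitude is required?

For straight-line motion qE = qvB, so E = vB.
E = 2.42×10⁵ × 1.44 = 3.48×10⁵ V/m.

E = 3.48×10⁵ V/m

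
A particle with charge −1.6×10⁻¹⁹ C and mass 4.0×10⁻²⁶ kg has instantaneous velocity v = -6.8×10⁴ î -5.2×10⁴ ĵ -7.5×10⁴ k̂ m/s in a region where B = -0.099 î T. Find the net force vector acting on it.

v×B = (0, 7420, -5150) N/C.
F = q v×B = (−1.6×10⁻¹⁹ C)·(0, 7420, -5150) = (0, -1.19×10⁻¹⁵, 8.24×10⁻¹⁶) N.

F ≈ (0, -1.19×10⁻¹⁵, 8.24×10⁻¹⁶) N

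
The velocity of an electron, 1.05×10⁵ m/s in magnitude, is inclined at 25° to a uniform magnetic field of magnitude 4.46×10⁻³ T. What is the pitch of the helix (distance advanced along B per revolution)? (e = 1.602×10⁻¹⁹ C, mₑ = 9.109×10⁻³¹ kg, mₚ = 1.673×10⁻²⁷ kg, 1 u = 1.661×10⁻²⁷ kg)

p ≈ 7.62×10⁻⁴ m

v∥ = v cosθ = 1.05×10⁵·cos25° ≈ 9.516×10⁴ m/s.
T = 2πm/(|q|B) = 2π(9.109×10⁻³¹)/((1.602×10⁻¹⁹)(4.46×10⁻³)) ≈ 8.010×10⁻⁹ s.
pitch = v∥ T = (9.516×10⁴)(8.010×10⁻⁹) ≈ 7.62×10⁻⁴ m.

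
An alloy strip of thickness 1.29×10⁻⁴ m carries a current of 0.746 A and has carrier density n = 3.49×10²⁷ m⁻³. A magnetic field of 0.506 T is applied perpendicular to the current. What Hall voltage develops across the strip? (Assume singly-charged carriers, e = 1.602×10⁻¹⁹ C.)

V_H ≈ 5.23×10⁻⁶ V

V_H = IB/(n e t).
V_H = (0.746)(0.506)/((3.49×10²⁷)(1.602×10⁻¹⁹)(1.29×10⁻⁴)) ≈ 5.23×10⁻⁶ V.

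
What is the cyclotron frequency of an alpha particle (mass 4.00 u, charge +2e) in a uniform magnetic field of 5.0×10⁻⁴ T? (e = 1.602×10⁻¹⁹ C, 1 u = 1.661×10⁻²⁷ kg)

f = |q|B/(2πm).
f = (3.204×10⁻¹⁹)(5.0×10⁻⁴)/(2π·6.644×10⁻²⁷) ≈ 3800 Hz.

f ≈ 3800 Hz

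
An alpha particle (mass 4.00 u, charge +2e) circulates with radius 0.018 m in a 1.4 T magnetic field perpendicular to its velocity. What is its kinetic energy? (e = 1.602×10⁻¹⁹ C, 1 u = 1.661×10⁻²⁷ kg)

KE ≈ 3.1×10⁴ eV

v = |q|Br/m, then KE = ½mv² = (qBr)²/(2m).
v = (3.204×10⁻¹⁹)(1.4)(0.018)/6.644×10⁻²⁷ ≈ 1.215×10⁶ m/s.
KE = ½(6.644×10⁻²⁷)(1.215×10⁶)² ≈ 4.9×10⁻¹⁵ J = 3.1×10⁴ eV.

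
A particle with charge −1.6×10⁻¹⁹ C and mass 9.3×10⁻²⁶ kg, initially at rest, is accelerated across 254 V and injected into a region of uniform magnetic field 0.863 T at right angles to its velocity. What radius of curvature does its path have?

Acceleration: |q|V = ½mv² ⇒ v = √(2|q|V/m) = √(2·1.6×10⁻¹⁹·254/9.3×10⁻²⁶) ≈ 2.956×10⁴ m/s.
In the field: r = mv/(|q|B) = (9.3×10⁻²⁶)(2.956×10⁴)/((1.6×10⁻¹⁹)(0.863)) ≈ 0.0199 m.

r ≈ 0.0199 m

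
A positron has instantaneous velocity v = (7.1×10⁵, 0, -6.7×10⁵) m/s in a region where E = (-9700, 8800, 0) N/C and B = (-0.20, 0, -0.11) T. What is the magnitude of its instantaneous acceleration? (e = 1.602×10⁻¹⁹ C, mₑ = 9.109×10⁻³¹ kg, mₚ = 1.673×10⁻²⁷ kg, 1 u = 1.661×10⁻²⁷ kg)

|a| ≈ 3.89×10¹⁶ m/s²

v×B = (0, 2.12×10⁵, 0) N/C.
E + v×B = (-9700, 2.21×10⁵, 0) N/C.
F = q(E + v×B) = (1.602×10⁻¹⁹ C)·(-9700, 2.21×10⁵, 0) = (-1.55×10⁻¹⁵, 3.54×10⁻¹⁴, 0) N.
|a| = |F|/m = 3.542×10⁻¹⁴/9.109×10⁻³¹ ≈ 3.89×10¹⁶ m/s².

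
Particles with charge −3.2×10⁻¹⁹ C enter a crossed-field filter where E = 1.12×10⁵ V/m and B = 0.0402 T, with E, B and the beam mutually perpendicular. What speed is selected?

v = 2.79×10⁶ m/s

Straight-line motion ⇒ electric and magnetic forces cancel, so E = vB.
v = E/B = 1.12×10⁵/0.0402 = 2.79×10⁶ m/s.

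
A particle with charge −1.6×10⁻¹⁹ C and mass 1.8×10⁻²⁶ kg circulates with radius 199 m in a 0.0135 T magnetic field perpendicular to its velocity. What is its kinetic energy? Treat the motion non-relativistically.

v = |q|Br/m, then KE = ½mv² = (qBr)²/(2m).
v = (1.6×10⁻¹⁹)(0.0135)(199)/1.8×10⁻²⁶ ≈ 2.388×10⁷ m/s.
KE = ½(1.8×10⁻²⁶)(2.388×10⁷)² ≈ 5.13×10⁻¹² J.

KE ≈ 5.13×10⁻¹² J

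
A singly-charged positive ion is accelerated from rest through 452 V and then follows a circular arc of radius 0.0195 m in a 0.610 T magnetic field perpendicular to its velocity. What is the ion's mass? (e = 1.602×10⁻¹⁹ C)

Combine |q|V = ½mv² and r = mv/(|q|B): eliminate v to get m = qB²r²/(2V).
m = (1.602×10⁻¹⁹)(0.610)²(0.0195)²/(2·452) ≈ 2.51×10⁻²⁶ kg.

m ≈ 2.51×10⁻²⁶ kg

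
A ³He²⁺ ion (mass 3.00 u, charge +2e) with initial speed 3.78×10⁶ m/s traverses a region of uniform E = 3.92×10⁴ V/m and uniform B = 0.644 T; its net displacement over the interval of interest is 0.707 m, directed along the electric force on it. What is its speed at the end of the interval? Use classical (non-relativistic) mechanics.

B does no work; ΔKE = |q|E d.
½mv_f² = ½mv₀² + |q|Ed = ½(4.983×10⁻²⁷)(3.78×10⁶)² + (3.204×10⁻¹⁹)(3.92×10⁴)(0.707) ≈ 3.560×10⁻¹⁴ J + 8.880×10⁻¹⁵ J ≈ 4.448×10⁻¹⁴ J.
v_f = √(2·4.448×10⁻¹⁴/4.983×10⁻²⁷) ≈ 4.23×10⁶ m/s.

v_f ≈ 4.23×10⁶ m/s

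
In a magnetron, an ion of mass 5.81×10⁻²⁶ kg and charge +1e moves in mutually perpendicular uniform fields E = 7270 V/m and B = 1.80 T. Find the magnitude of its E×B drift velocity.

The E×B drift speed is v_d = E/B.
v_d = 7270/1.80 = 4040 m/s.

v_d ≈ 4040 m/s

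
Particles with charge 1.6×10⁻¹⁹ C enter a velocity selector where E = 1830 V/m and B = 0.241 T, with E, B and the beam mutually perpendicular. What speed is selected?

v = 7590 m/s

Straight-line motion ⇒ electric and magnetic forces cancel, so E = vB.
v = E/B = 1830/0.241 = 7590 m/s.
The result is independent of the particle's charge and mass.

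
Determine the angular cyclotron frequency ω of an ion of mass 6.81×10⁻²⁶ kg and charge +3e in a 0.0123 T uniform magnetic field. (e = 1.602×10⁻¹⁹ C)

ω ≈ 8.68×10⁴ rad/s

ω = |q|B/m.
ω = (4.806×10⁻¹⁹)(0.0123)/6.81×10⁻²⁶ ≈ 8.68×10⁴ rad/s.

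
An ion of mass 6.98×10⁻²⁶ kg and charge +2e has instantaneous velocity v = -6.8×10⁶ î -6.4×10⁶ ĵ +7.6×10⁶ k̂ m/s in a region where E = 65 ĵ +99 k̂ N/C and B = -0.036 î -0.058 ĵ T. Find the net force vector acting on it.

v×B = (4.41×10⁵, -2.74×10⁵, 1.64×10⁵) N/C.
E + v×B = (4.41×10⁵, -2.74×10⁵, 1.64×10⁵) N/C.
F = q(E + v×B) = (3.204×10⁻¹⁹ C)·(4.41×10⁵, -2.74×10⁵, 1.64×10⁵) = (1.41×10⁻¹³, -8.76×10⁻¹⁴, 5.26×10⁻¹⁴) N.

F ≈ (1.41×10⁻¹³, -8.76×10⁻¹⁴, 5.26×10⁻¹⁴) N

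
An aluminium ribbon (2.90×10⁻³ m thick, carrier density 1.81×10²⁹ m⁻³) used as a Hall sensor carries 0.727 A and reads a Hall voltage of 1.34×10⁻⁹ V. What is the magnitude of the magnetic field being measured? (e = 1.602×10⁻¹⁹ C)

B ≈ 0.155 T

From V_H = IB/(n e t), B = V_H n e t / I.
B = (1.34×10⁻⁹)(1.81×10²⁹)(1.602×10⁻¹⁹)(2.90×10⁻³)/0.727 ≈ 0.155 T.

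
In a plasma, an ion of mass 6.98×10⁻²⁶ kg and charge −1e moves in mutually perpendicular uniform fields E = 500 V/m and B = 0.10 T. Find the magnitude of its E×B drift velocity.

The steady drift has the magnetic force balancing the electric force, so v_d = E/B.
v_d = 500/0.10 = 5000 m/s.

v_d ≈ 5000 m/s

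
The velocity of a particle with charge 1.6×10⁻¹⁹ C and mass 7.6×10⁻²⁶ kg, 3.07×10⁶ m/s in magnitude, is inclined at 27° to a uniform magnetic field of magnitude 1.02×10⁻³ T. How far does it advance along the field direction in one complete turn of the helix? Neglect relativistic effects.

v∥ = v cosθ = 3.07×10⁶·cos27° ≈ 2.735×10⁶ m/s.
T = 2πm/(|q|B) = 2π(7.6×10⁻²⁶)/((1.6×10⁻¹⁹)(1.02×10⁻³)) ≈ 2.926×10⁻³ s.
pitch = v∥ T = (2.735×10⁶)(2.926×10⁻³) ≈ 8000 m.

p ≈ 8000 m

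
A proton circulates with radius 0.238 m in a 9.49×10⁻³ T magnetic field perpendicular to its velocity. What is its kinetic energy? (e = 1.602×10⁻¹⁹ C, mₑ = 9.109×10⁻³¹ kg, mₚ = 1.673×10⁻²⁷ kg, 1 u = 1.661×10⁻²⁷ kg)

v = |q|Br/m, then KE = ½mv² = (qBr)²/(2m).
v = (1.602×10⁻¹⁹)(9.49×10⁻³)(0.238)/1.673×10⁻²⁷ ≈ 2.163×10⁵ m/s.
KE = ½(1.673×10⁻²⁷)(2.163×10⁵)² ≈ 3.91×10⁻¹⁷ J = 244 eV.

KE ≈ 244 eV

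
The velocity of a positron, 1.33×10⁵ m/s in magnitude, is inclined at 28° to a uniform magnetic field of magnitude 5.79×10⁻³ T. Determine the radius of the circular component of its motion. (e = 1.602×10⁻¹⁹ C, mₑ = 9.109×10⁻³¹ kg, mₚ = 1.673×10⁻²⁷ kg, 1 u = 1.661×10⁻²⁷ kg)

v⊥ = v sinθ = 1.33×10⁵·sin28° ≈ 6.244×10⁴ m/s.
r = m v⊥/(|q|B) = (9.109×10⁻³¹)(6.244×10⁴)/((1.602×10⁻¹⁹)(5.79×10⁻³)) ≈ 6.13×10⁻⁵ m.

r ≈ 6.13×10⁻⁵ m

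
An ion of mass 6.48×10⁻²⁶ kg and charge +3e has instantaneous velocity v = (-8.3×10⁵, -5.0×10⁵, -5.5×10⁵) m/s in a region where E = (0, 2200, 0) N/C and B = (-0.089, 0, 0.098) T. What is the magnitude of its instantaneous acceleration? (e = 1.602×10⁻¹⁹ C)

v×B = (-4.90×10⁴, 1.30×10⁵, -4.45×10⁴) N/C.
E + v×B = (-4.90×10⁴, 1.32×10⁵, -4.45×10⁴) N/C.
F = q(E + v×B) = (4.806×10⁻¹⁹ C)·(-4.90×10⁴, 1.32×10⁵, -4.45×10⁴) = (-2.35×10⁻¹⁴, 6.37×10⁻¹⁴, -2.14×10⁻¹⁴) N.
|a| = |F|/m = 7.118×10⁻¹⁴/6.48×10⁻²⁶ ≈ 1.10×10¹² m/s².

|a| ≈ 1.10×10¹² m/s²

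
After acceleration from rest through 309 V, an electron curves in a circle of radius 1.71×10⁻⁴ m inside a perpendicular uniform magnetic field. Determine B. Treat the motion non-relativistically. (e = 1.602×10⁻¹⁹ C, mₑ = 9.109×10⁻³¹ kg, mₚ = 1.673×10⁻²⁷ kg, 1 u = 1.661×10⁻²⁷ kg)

v = √(2|q|V/m) = √(2·1.602×10⁻¹⁹·309/9.109×10⁻³¹) ≈ 1.043×10⁷ m/s.
B = mv/(|q|r) = (9.109×10⁻³¹)(1.043×10⁷)/((1.602×10⁻¹⁹)(1.71×10⁻⁴)) ≈ 0.347 T.

B ≈ 0.347 T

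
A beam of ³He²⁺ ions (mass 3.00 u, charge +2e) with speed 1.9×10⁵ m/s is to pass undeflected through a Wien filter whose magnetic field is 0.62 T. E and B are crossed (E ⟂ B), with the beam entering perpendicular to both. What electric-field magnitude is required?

For straight-line motion qE = qvB, so E = vB.
E = 1.9×10⁵ × 0.62 = 1.2×10⁵ V/m.

E = 1.2×10⁵ V/m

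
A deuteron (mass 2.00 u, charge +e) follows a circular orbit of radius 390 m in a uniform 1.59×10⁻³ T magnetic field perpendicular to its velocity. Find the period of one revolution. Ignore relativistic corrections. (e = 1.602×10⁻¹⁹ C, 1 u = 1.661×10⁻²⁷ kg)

The cyclotron period depends only on m, q, B: T = 2πm/(|q|B).
T = 2π(3.322×10⁻²⁷)/((1.602×10⁻¹⁹)(1.59×10⁻³)) ≈ 8.19×10⁻⁵ s.

T ≈ 8.19×10⁻⁵ s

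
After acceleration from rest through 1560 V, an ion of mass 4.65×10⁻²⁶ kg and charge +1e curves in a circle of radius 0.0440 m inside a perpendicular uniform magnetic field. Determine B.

B ≈ 0.684 T

v = √(2|q|V/m) = √(2·1.602×10⁻¹⁹·1560/4.65×10⁻²⁶) ≈ 1.037×10⁵ m/s.
B = mv/(|q|r) = (4.65×10⁻²⁶)(1.037×10⁵)/((1.602×10⁻¹⁹)(0.0440)) ≈ 0.684 T.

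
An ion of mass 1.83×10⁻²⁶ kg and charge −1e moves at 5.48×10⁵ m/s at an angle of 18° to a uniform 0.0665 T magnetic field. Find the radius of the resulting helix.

r ≈ 0.291 m

v⊥ = v sinθ = 5.48×10⁵·sin18° ≈ 1.693×10⁵ m/s.
r = m v⊥/(|q|B) = (1.83×10⁻²⁶)(1.693×10⁵)/((1.602×10⁻¹⁹)(0.0665)) ≈ 0.291 m.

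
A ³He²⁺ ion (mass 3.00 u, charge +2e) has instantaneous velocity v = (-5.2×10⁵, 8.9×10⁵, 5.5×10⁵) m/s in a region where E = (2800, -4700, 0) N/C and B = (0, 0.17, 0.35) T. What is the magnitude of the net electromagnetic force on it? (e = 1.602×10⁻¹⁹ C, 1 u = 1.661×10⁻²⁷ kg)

|F| ≈ 9.50×10⁻¹⁴ N

v×B = (2.18×10⁵, 1.82×10⁵, -8.84×10⁴) N/C.
E + v×B = (2.21×10⁵, 1.77×10⁵, -8.84×10⁴) N/C.
F = q(E + v×B) = (3.204×10⁻¹⁹ C)·(2.21×10⁵, 1.77×10⁵, -8.84×10⁴) = (7.07×10⁻¹⁴, 5.68×10⁻¹⁴, -2.83×10⁻¹⁴) N.
|F| = 9.50×10⁻¹⁴ N.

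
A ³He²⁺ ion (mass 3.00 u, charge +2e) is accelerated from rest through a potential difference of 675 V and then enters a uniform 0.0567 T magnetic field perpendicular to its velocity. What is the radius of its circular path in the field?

Acceleration: |q|V = ½mv² ⇒ v = √(2|q|V/m) = √(2·3.204×10⁻¹⁹·675/4.983×10⁻²⁷) ≈ 2.946×10⁵ m/s.
In the field: r = mv/(|q|B) = (4.983×10⁻²⁷)(2.946×10⁵)/((3.204×10⁻¹⁹)(0.0567)) ≈ 0.0808 m.

r ≈ 0.0808 m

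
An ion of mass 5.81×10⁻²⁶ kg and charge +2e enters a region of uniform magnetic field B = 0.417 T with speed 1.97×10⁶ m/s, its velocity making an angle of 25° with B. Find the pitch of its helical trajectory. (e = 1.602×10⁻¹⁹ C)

v∥ = v cosθ = 1.97×10⁶·cos25° ≈ 1.785×10⁶ m/s.
T = 2πm/(|q|B) = 2π(5.81×10⁻²⁶)/((3.204×10⁻¹⁹)(0.417)) ≈ 2.732×10⁻⁶ s.
pitch = v∥ T = (1.785×10⁶)(2.732×10⁻⁶) ≈ 4.88 m.

p ≈ 4.88 m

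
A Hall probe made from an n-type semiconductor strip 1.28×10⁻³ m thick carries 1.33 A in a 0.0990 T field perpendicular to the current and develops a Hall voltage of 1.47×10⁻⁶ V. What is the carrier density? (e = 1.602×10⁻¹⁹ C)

n ≈ 4.37×10²⁶ m⁻³

From V_H = IB/(n e t), n = IB/(V_H e t).
n = (1.33)(0.0990)/((1.47×10⁻⁶)(1.602×10⁻¹⁹)(1.28×10⁻³)) ≈ 4.37×10²⁶ m⁻³.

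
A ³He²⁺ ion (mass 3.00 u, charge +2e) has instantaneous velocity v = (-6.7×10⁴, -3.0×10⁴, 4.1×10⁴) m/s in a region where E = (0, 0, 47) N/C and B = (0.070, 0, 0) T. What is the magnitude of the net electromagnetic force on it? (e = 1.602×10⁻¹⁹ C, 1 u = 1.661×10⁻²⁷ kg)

v×B = (0, 2870, 2100) N/C.
E + v×B = (0, 2870, 2150) N/C.
F = q(E + v×B) = (3.204×10⁻¹⁹ C)·(0, 2870, 2150) = (0, 9.20×10⁻¹⁶, 6.88×10⁻¹⁶) N.
|F| = 1.15×10⁻¹⁵ N.

|F| ≈ 1.15×10⁻¹⁵ N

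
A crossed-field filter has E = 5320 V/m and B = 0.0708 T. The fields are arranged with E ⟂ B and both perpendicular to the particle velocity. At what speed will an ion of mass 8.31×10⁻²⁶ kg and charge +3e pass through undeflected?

Straight-line motion ⇒ electric and magnetic forces cancel, so E = vB.
v = E/B = 5320/0.0708 = 7.51×10⁴ m/s.
The result is independent of the particle's charge and mass.

v = 7.51×10⁴ m/s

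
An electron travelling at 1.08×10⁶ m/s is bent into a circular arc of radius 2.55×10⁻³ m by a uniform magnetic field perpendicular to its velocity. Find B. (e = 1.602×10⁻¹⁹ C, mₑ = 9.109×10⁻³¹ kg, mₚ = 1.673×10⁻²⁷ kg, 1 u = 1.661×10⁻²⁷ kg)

B ≈ 2.41×10⁻³ T

From |q|vB = mv²/r, B = mv/(|q|r).
B = (9.109×10⁻³¹)(1.08×10⁶)/((1.602×10⁻¹⁹)(2.55×10⁻³)) ≈ 2.41×10⁻³ T.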